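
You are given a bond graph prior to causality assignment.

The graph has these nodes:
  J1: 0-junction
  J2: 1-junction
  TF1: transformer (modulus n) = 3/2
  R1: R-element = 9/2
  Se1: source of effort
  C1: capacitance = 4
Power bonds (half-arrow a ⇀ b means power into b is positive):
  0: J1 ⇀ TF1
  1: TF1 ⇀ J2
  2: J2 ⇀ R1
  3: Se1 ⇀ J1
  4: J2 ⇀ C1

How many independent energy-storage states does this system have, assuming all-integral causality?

1  (C1 all integral)

#3 |J1  (source Se1 imposes e)
#0 |TF1  (J1 effort already set via bond 3)
#1 |J2  (TF1: transformer flips bond 0)
#4 |J2  (prefer integral on C1)
#2 |R1  (J2: last free bond brings flow in)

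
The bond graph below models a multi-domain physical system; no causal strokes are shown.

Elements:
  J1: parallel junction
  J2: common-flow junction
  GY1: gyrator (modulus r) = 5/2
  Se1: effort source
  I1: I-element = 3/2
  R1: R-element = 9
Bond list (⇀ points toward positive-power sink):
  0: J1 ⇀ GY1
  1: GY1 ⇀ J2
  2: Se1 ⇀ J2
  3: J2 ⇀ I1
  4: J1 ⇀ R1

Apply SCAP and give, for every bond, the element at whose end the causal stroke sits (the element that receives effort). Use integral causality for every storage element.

β0 stroke→J1
β1 stroke→J2
β2 stroke→J2
β3 stroke→I1
β4 stroke→R1

#2 |J2  (Se1 (Se) sets effort on bond)
#3 |I1  (I1 integral (f out))
#1 |J2  (J2 flow already set via bond 3)
#0 |J1  (GY1: gyrator matches bond 1)
#4 |R1  (0-jn J1 has e-setter on 0)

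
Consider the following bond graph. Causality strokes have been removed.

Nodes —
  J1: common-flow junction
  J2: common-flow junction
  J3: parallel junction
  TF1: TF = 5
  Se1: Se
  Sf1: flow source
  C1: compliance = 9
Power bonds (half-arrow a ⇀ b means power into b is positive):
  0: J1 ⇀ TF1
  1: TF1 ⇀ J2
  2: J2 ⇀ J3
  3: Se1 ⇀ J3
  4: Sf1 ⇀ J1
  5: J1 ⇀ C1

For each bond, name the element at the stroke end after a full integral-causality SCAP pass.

bond 3 stroke at J3  (source Se1 imposes e)
bond 4 stroke at Sf1  (Sf1: flow source, stroke at near end)
bond 0 stroke at J1  (1-jn J1 has f-setter on 4)
bond 5 stroke at J1  (J1 flow already set via bond 4)
bond 2 stroke at J2  (0-jn J3 has e-setter on 3)
bond 1 stroke at TF1  (TF1: transformer flips bond 0)

#0 stroke at J1
#1 stroke at TF1
#2 stroke at J2
#3 stroke at J3
#4 stroke at Sf1
#5 stroke at J1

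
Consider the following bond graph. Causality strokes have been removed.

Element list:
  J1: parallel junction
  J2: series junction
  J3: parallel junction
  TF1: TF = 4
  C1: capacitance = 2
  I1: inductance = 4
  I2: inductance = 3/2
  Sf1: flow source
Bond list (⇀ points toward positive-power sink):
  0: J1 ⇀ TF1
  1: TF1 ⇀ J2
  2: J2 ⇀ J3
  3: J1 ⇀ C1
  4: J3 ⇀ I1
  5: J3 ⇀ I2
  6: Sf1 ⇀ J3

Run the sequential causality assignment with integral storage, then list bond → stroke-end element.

β0 →TF1
β1 →J2
β2 →J3
β3 →J1
β4 →I1
β5 →I2
β6 →Sf1

β6 |Sf1  (Sf1: flow source, stroke at near end)
β3 |J1  (C1 integral (e out))
β0 |TF1  (0-jn J1 has e-setter on 3)
β1 |J2  (through TF1, causality passes straight; one stroke at TF1)
β2 |J3  (closing 1-jn rule on J2)
β4 |I1  (J3 effort already set via bond 2)
β5 |I2  (common-e at J3 fixed by 2)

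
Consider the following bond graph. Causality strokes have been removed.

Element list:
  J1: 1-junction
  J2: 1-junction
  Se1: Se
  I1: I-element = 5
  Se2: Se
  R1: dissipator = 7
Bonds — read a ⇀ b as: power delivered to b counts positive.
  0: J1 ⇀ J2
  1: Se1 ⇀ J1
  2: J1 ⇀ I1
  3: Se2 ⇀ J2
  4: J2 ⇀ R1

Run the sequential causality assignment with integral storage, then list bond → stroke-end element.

bond 0 stroke→J1
bond 1 stroke→J1
bond 2 stroke→I1
bond 3 stroke→J2
bond 4 stroke→J2

b1 stroke→J1  (Se1 (Se) sets effort on bond)
b3 stroke→J2  (Se2 (Se) sets effort on bond)
b2 stroke→I1  (I1: I, integral causality)
b0 stroke→J1  (common-f at J1 fixed by 2)
b4 stroke→J2  (common-f at J2 fixed by 0)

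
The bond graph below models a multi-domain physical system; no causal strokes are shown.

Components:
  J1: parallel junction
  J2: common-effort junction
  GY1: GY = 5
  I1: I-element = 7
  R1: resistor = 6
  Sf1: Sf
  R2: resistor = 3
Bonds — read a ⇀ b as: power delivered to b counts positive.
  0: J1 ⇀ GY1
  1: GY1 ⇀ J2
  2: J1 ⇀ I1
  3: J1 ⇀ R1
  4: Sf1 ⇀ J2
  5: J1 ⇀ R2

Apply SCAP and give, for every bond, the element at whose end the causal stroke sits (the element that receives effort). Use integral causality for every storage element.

#4 |Sf1  (Sf1 fixes flow; stroke at Sf1)
#1 |J2  (J2: last free bond brings effort in)
#0 |J1  (GY GY1: same side as bond 1)
#2 |I1  (common-e at J1 fixed by 0)
#3 |R1  (J1: bond 0 brought effort, rest push out)
#5 |R2  (common-e at J1 fixed by 0)

bond 0 →J1
bond 1 →J2
bond 2 →I1
bond 3 →R1
bond 4 →Sf1
bond 5 →R2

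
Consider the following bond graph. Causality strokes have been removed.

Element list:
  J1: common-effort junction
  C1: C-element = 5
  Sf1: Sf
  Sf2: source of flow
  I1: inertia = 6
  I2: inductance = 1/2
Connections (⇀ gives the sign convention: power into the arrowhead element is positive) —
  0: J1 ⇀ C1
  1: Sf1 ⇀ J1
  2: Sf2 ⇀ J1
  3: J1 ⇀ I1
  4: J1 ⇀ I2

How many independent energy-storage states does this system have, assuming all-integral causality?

3  (C1, I1, I2 all integral)

b1 stroke→Sf1  (Sf1 fixes flow; stroke at Sf1)
b2 stroke→Sf2  (Sf2 fixes flow; stroke at Sf2)
b0 stroke→J1  (prefer integral on C1)
b3 stroke→I1  (0-jn J1 has e-setter on 0)
b4 stroke→I2  (common-e at J1 fixed by 0)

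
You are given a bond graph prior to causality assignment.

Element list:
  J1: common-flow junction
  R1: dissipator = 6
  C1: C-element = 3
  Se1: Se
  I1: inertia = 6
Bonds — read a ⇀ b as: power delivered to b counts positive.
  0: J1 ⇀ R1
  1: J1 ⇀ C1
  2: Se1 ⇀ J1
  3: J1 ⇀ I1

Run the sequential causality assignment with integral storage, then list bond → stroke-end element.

#0 stroke at J1
#1 stroke at J1
#2 stroke at J1
#3 stroke at I1

bond 2 →J1  (source Se1 imposes e)
bond 1 →J1  (prefer integral on C1)
bond 3 →I1  (I1 integral (f out))
bond 0 →J1  (J1: bond 3 brought flow, rest push out)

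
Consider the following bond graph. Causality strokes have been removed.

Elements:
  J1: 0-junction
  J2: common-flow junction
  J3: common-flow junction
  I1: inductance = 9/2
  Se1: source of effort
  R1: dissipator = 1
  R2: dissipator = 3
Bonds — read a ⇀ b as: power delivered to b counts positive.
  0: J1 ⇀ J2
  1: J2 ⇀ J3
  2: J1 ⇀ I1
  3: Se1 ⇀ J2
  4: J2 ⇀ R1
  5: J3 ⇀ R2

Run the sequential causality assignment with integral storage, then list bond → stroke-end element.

bond 0 →J1
bond 1 →J2
bond 2 →I1
bond 3 →J2
bond 4 →J2
bond 5 →J3

β3 stroke at J2  (source Se1 imposes e)
β2 stroke at I1  (prefer integral on I1)
β0 stroke at J1  (J1 needs exactly one e-in)
β1 stroke at J2  (common-f at J2 fixed by 0)
β4 stroke at J2  (J2 flow already set via bond 0)
β5 stroke at J3  (common-f at J3 fixed by 1)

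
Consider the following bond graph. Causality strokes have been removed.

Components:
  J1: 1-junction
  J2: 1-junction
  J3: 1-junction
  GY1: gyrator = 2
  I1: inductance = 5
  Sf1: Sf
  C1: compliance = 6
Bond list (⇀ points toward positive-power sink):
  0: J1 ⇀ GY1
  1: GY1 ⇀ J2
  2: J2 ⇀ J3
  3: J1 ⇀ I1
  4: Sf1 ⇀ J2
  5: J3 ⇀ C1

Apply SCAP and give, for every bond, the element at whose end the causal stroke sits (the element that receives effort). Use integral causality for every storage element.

bond 0 stroke at J1
bond 1 stroke at J2
bond 2 stroke at J2
bond 3 stroke at I1
bond 4 stroke at Sf1
bond 5 stroke at J3

β4 stroke→Sf1  (Sf1: flow source, stroke at near end)
β1 stroke→J2  (1-jn J2 has f-setter on 4)
β2 stroke→J2  (1-jn J2 has f-setter on 4)
β5 stroke→J3  (1-jn J3 has f-setter on 2)
β0 stroke→J1  (GY1 both-in/both-out from 1)
β3 stroke→I1  (only one flow-in slot at J1)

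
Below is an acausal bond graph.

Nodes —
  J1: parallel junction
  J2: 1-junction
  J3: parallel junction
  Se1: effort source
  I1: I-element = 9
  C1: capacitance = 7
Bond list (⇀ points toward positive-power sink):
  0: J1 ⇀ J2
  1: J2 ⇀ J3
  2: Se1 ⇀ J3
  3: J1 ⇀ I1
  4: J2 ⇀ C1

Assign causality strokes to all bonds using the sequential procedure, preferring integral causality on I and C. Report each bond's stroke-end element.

bond 0 |J1
bond 1 |J2
bond 2 |J3
bond 3 |I1
bond 4 |J2

#2 stroke→J3  (Se1 (Se) sets effort on bond)
#1 stroke→J2  (common-e at J3 fixed by 2)
#3 stroke→I1  (prefer integral on I1)
#0 stroke→J1  (J1 needs exactly one e-in)
#4 stroke→J2  (J2 flow already set via bond 0)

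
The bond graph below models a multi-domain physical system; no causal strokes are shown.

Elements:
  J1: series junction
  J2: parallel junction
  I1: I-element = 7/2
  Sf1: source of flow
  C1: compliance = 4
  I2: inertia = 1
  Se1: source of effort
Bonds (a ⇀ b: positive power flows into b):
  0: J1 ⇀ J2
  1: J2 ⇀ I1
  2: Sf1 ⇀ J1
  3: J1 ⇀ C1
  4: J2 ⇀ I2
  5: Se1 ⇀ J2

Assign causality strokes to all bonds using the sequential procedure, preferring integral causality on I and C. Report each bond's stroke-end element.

β2 stroke→Sf1  (Sf1 (Sf) sets flow on bond)
β5 stroke→J2  (source Se1 imposes e)
β0 stroke→J1  (J1: bond 2 brought flow, rest push out)
β3 stroke→J1  (J1: bond 2 brought flow, rest push out)
β1 stroke→I1  (common-e at J2 fixed by 5)
β4 stroke→I2  (common-e at J2 fixed by 5)

b0 →J1
b1 →I1
b2 →Sf1
b3 →J1
b4 →I2
b5 →J2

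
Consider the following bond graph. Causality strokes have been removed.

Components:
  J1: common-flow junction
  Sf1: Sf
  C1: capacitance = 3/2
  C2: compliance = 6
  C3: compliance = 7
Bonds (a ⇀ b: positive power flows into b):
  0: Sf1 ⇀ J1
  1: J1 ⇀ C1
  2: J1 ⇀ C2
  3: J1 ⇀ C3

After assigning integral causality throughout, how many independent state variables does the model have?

b0 stroke→Sf1  (Sf1 (Sf) sets flow on bond)
b1 stroke→J1  (J1: bond 0 brought flow, rest push out)
b2 stroke→J1  (common-f at J1 fixed by 0)
b3 stroke→J1  (J1: bond 0 brought flow, rest push out)

3  (C1, C2, C3 all integral)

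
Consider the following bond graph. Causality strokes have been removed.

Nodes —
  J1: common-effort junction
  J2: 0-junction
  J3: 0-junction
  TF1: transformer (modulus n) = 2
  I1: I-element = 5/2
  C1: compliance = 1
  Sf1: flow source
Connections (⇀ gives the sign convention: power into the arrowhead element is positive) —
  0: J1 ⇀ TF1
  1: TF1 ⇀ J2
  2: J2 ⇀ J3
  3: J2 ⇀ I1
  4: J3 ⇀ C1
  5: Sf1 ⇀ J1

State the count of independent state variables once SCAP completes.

2  (C1, I1 all integral)

β5 →Sf1  (Sf1 (Sf) sets flow on bond)
β0 →J1  (J1: last free bond brings effort in)
β1 →TF1  (TF1 one-in-one-out from 0)
β3 →I1  (prefer integral on I1)
β2 →J2  (closing 0-jn rule on J2)
β4 →J3  (closing 0-jn rule on J3)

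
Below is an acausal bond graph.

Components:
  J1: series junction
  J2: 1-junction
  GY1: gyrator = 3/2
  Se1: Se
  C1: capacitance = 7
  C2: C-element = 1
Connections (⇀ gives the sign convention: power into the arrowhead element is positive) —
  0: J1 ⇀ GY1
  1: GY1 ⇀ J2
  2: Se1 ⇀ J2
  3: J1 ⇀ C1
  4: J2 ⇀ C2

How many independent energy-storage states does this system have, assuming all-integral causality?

b2 →J2  (source Se1 imposes e)
b3 →J1  (C1: C, integral causality)
b0 →GY1  (closing 1-jn rule on J1)
b1 →GY1  (GY GY1: same side as bond 0)
b4 →J2  (1-jn J2 has f-setter on 1)

2  (C1, C2 all integral)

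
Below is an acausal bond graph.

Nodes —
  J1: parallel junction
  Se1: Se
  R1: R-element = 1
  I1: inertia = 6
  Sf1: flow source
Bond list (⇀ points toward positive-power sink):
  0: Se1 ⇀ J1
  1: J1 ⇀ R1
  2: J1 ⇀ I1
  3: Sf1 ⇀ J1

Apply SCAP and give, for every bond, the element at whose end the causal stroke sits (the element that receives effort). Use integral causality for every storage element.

b0 stroke→J1  (Se1: effort source, stroke at far end)
b3 stroke→Sf1  (Sf1 (Sf) sets flow on bond)
b1 stroke→R1  (J1: bond 0 brought effort, rest push out)
b2 stroke→I1  (J1: bond 0 brought effort, rest push out)

β0 |J1
β1 |R1
β2 |I1
β3 |Sf1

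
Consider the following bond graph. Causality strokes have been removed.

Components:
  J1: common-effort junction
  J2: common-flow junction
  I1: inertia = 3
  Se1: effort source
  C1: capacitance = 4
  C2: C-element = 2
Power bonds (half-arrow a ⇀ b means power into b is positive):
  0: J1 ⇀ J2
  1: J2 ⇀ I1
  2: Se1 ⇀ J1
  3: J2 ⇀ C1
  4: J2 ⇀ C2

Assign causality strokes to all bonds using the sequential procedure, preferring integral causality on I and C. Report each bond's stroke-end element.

bond 2 stroke→J1  (Se1: effort source, stroke at far end)
bond 0 stroke→J2  (J1: bond 2 brought effort, rest push out)
bond 1 stroke→I1  (I1 outputs flow p/I1)
bond 3 stroke→J2  (common-f at J2 fixed by 1)
bond 4 stroke→J2  (J2 flow already set via bond 1)

#0 stroke→J2
#1 stroke→I1
#2 stroke→J1
#3 stroke→J2
#4 stroke→J2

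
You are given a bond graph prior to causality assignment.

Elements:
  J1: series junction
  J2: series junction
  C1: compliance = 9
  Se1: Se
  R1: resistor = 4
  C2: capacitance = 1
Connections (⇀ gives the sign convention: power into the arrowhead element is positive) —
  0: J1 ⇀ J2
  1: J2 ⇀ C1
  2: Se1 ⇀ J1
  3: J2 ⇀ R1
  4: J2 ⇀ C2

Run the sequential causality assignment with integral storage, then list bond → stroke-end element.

b2 |J1  (Se1 (Se) sets effort on bond)
b0 |J2  (closing 1-jn rule on J1)
b1 |J2  (prefer integral on C1)
b4 |J2  (C2 integral (e out))
b3 |R1  (J2: last free bond brings flow in)

b0 stroke at J2
b1 stroke at J2
b2 stroke at J1
b3 stroke at R1
b4 stroke at J2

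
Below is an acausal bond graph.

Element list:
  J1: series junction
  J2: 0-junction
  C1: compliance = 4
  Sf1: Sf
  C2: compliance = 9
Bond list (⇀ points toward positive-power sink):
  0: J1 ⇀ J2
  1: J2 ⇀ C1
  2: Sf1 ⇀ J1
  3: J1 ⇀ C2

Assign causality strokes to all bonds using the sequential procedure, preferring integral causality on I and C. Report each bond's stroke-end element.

#0 →J1
#1 →J2
#2 →Sf1
#3 →J1

b2 |Sf1  (source Sf1 imposes f)
b0 |J1  (J1 flow already set via bond 2)
b3 |J1  (J1 flow already set via bond 2)
b1 |J2  (only one effort-in slot at J2)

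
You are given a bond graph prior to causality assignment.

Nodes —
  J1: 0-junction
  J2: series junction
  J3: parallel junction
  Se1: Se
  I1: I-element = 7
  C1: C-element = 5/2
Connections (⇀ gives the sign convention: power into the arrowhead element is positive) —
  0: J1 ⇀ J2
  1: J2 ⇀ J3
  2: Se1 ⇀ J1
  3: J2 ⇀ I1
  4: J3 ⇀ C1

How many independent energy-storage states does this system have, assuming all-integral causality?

2  (C1, I1 all integral)

β2 →J1  (Se1: effort source, stroke at far end)
β0 →J2  (common-e at J1 fixed by 2)
β3 →I1  (I1 outputs flow p/I1)
β1 →J2  (J2: bond 3 brought flow, rest push out)
β4 →J3  (J3 needs exactly one e-in)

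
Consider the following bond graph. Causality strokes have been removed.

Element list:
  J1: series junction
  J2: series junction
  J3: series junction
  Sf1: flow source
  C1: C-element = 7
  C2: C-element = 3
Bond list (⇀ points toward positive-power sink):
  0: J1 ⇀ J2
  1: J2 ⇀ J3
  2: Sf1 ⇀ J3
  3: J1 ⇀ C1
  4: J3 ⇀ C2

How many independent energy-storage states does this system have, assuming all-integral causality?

2  (C1, C2 all integral)

bond 2 stroke at Sf1  (source Sf1 imposes f)
bond 1 stroke at J3  (common-f at J3 fixed by 2)
bond 4 stroke at J3  (common-f at J3 fixed by 2)
bond 0 stroke at J2  (J2 flow already set via bond 1)
bond 3 stroke at J1  (J1: bond 0 brought flow, rest push out)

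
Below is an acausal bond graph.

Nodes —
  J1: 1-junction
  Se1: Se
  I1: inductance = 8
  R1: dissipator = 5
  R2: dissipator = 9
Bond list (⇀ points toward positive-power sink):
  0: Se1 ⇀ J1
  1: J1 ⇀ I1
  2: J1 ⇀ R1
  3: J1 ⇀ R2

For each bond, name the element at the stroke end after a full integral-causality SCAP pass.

bond 0 →J1  (Se1 fixes effort; stroke away)
bond 1 →I1  (I1 integral (f out))
bond 2 →J1  (J1 flow already set via bond 1)
bond 3 →J1  (1-jn J1 has f-setter on 1)

b0 stroke→J1
b1 stroke→I1
b2 stroke→J1
b3 stroke→J1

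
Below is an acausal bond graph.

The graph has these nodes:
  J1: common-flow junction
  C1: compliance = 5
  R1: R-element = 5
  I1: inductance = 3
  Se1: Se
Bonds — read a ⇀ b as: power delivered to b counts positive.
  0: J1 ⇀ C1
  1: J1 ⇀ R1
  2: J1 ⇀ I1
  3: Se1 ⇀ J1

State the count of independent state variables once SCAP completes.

2  (C1, I1 all integral)

#3 stroke at J1  (source Se1 imposes e)
#0 stroke at J1  (C1 integral (e out))
#2 stroke at I1  (prefer integral on I1)
#1 stroke at J1  (1-jn J1 has f-setter on 2)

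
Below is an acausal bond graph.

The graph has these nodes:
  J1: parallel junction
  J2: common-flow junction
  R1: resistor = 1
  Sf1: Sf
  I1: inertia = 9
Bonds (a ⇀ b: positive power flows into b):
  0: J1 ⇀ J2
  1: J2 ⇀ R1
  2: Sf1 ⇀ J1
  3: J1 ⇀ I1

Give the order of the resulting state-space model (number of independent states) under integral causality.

1  (I1 all integral)

b2 stroke at Sf1  (Sf1 fixes flow; stroke at Sf1)
b3 stroke at I1  (I1 integral (f out))
b0 stroke at J1  (only one effort-in slot at J1)
b1 stroke at J2  (J2: bond 0 brought flow, rest push out)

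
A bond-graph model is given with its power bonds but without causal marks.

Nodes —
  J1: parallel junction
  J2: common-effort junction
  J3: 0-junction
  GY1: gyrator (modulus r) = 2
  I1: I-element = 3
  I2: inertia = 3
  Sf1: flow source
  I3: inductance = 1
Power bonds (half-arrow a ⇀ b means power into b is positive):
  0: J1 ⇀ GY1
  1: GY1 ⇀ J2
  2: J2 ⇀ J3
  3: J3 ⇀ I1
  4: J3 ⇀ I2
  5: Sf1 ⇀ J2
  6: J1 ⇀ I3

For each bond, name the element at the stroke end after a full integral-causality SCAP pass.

#5 →Sf1  (Sf1: flow source, stroke at near end)
#3 →I1  (I1 integral (f out))
#4 →I2  (I2 integral (f out))
#2 →J3  (J3: last free bond brings effort in)
#1 →J2  (closing 0-jn rule on J2)
#0 →J1  (GY1 both-in/both-out from 1)
#6 →I3  (J1 effort already set via bond 0)

b0 →J1
b1 →J2
b2 →J3
b3 →I1
b4 →I2
b5 →Sf1
b6 →I3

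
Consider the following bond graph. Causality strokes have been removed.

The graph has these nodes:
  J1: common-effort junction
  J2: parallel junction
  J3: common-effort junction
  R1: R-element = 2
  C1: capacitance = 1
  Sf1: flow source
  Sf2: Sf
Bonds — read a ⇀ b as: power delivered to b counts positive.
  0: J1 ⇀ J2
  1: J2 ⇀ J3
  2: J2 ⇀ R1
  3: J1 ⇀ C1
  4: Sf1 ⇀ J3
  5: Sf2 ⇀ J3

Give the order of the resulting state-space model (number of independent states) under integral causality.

1  (C1 all integral)

bond 4 stroke→Sf1  (Sf1 (Sf) sets flow on bond)
bond 5 stroke→Sf2  (source Sf2 imposes f)
bond 1 stroke→J3  (J3 needs exactly one e-in)
bond 3 stroke→J1  (C1 integral (e out))
bond 0 stroke→J2  (J1: bond 3 brought effort, rest push out)
bond 2 stroke→R1  (J2: bond 0 brought effort, rest push out)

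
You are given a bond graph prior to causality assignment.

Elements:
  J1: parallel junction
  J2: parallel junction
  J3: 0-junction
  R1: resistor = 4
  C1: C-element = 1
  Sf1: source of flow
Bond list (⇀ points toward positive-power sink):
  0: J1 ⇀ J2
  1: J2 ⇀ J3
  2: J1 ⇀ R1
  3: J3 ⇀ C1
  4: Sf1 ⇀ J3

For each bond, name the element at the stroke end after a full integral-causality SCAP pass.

#4 stroke→Sf1  (Sf1 (Sf) sets flow on bond)
#3 stroke→J3  (prefer integral on C1)
#1 stroke→J2  (common-e at J3 fixed by 3)
#0 stroke→J1  (0-jn J2 has e-setter on 1)
#2 stroke→R1  (J1 effort already set via bond 0)

b0 →J1
b1 →J2
b2 →R1
b3 →J3
b4 →Sf1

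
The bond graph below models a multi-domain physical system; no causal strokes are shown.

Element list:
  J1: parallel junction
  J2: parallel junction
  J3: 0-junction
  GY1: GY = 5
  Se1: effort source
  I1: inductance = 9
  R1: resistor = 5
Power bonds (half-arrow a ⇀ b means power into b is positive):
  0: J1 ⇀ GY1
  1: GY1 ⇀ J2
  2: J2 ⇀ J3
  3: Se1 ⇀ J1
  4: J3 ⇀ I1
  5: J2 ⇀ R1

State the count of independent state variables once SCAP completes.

β3 stroke→J1  (Se1 fixes effort; stroke away)
β0 stroke→GY1  (0-jn J1 has e-setter on 3)
β1 stroke→GY1  (GY GY1: same side as bond 0)
β4 stroke→I1  (prefer integral on I1)
β2 stroke→J3  (closing 0-jn rule on J3)
β5 stroke→J2  (closing 0-jn rule on J2)

1  (I1 all integral)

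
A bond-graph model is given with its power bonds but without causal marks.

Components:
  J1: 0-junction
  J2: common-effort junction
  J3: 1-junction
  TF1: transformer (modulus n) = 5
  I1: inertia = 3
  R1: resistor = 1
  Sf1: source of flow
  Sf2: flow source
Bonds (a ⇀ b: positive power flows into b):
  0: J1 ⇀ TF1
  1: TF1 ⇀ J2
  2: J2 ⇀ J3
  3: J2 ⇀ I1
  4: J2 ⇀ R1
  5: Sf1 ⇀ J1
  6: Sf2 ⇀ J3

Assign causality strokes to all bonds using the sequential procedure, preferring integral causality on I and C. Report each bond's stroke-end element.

β5 →Sf1  (Sf1 fixes flow; stroke at Sf1)
β6 →Sf2  (Sf2 (Sf) sets flow on bond)
β0 →J1  (J1: last free bond brings effort in)
β2 →J3  (1-jn J3 has f-setter on 6)
β1 →TF1  (TF1 one-in-one-out from 0)
β3 →I1  (I1 outputs flow p/I1)
β4 →J2  (J2 needs exactly one e-in)

β0 →J1
β1 →TF1
β2 →J3
β3 →I1
β4 →J2
β5 →Sf1
β6 →Sf2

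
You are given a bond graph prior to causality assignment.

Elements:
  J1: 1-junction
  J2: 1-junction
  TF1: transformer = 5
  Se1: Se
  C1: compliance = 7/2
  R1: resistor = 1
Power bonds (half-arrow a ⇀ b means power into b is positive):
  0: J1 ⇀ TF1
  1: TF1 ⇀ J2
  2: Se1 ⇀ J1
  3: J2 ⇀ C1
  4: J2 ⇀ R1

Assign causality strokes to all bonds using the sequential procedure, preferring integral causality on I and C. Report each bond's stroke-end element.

b0 →TF1
b1 →J2
b2 →J1
b3 →J2
b4 →R1

#2 stroke→J1  (Se1 fixes effort; stroke away)
#0 stroke→TF1  (only one flow-in slot at J1)
#1 stroke→J2  (TF TF1: opposite of bond 0)
#3 stroke→J2  (C1 outputs effort q/C1)
#4 stroke→R1  (J2 needs exactly one f-in)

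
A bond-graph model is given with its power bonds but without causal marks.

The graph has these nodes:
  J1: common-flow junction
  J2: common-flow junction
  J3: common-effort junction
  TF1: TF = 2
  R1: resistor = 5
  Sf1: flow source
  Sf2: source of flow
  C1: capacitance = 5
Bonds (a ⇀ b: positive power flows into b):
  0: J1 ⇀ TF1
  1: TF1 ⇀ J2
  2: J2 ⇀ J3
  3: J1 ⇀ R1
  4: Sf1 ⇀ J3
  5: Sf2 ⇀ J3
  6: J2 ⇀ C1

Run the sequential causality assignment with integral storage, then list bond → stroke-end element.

#0 |TF1
#1 |J2
#2 |J3
#3 |J1
#4 |Sf1
#5 |Sf2
#6 |J2

b4 |Sf1  (Sf1 (Sf) sets flow on bond)
b5 |Sf2  (Sf2 (Sf) sets flow on bond)
b2 |J3  (only one effort-in slot at J3)
b1 |J2  (J2 flow already set via bond 2)
b6 |J2  (J2: bond 2 brought flow, rest push out)
b0 |TF1  (TF1: transformer flips bond 1)
b3 |J1  (1-jn J1 has f-setter on 0)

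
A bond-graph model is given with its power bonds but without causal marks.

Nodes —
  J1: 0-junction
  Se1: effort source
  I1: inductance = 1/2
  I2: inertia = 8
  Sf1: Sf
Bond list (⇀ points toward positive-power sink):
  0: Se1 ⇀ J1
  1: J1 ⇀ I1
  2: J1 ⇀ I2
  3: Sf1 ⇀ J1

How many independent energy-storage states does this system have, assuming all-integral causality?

#0 stroke at J1  (Se1 fixes effort; stroke away)
#3 stroke at Sf1  (Sf1: flow source, stroke at near end)
#1 stroke at I1  (common-e at J1 fixed by 0)
#2 stroke at I2  (J1 effort already set via bond 0)

2  (I1, I2 all integral)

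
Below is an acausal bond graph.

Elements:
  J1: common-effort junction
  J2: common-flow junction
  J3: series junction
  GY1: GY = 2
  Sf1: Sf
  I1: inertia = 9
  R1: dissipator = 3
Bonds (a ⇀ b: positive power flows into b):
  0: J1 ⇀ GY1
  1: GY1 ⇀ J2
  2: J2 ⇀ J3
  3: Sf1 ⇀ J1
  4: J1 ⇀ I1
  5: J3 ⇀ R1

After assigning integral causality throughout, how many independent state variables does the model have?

β3 |Sf1  (source Sf1 imposes f)
β4 |I1  (I1 integral (f out))
β0 |J1  (J1: last free bond brings effort in)
β1 |J2  (GY1 both-in/both-out from 0)
β2 |J3  (J2: last free bond brings flow in)
β5 |R1  (closing 1-jn rule on J3)

1  (I1 all integral)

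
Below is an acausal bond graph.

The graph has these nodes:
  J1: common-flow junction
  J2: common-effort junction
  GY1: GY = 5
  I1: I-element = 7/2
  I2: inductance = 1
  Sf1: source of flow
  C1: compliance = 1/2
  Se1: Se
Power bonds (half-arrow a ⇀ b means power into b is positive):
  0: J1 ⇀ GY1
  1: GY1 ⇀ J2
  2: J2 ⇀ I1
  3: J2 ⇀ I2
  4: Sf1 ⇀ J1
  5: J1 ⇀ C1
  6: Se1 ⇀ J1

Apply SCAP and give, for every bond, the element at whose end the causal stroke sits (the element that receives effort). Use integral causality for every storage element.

b4 stroke→Sf1  (Sf1: flow source, stroke at near end)
b6 stroke→J1  (Se1: effort source, stroke at far end)
b0 stroke→J1  (1-jn J1 has f-setter on 4)
b5 stroke→J1  (1-jn J1 has f-setter on 4)
b1 stroke→J2  (GY1 both-in/both-out from 0)
b2 stroke→I1  (0-jn J2 has e-setter on 1)
b3 stroke→I2  (common-e at J2 fixed by 1)

β0 stroke→J1
β1 stroke→J2
β2 stroke→I1
β3 stroke→I2
β4 stroke→Sf1
β5 stroke→J1
β6 stroke→J1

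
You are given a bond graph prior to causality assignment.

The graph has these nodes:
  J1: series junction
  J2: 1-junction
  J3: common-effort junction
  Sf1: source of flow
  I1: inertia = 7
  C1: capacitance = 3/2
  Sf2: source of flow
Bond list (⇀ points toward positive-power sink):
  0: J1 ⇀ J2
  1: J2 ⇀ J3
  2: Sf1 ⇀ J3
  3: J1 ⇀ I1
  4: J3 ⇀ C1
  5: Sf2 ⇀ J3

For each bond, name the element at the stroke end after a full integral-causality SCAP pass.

b2 stroke at Sf1  (Sf1 fixes flow; stroke at Sf1)
b5 stroke at Sf2  (source Sf2 imposes f)
b3 stroke at I1  (prefer integral on I1)
b0 stroke at J1  (common-f at J1 fixed by 3)
b1 stroke at J2  (common-f at J2 fixed by 0)
b4 stroke at J3  (only one effort-in slot at J3)

#0 →J1
#1 →J2
#2 →Sf1
#3 →I1
#4 →J3
#5 →Sf2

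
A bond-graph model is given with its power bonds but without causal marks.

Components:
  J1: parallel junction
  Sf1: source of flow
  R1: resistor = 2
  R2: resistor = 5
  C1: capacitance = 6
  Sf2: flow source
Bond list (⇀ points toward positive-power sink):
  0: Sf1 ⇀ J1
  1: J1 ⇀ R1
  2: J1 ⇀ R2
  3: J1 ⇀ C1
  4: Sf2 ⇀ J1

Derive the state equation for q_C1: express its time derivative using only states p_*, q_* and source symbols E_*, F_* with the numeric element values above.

dq_C1/dt = F_Sf1 + F_Sf2 - 7*q_C1/60

b0 |Sf1  (Sf1 fixes flow; stroke at Sf1)
b4 |Sf2  (Sf2 (Sf) sets flow on bond)
b3 |J1  (C1 integral (e out))
b1 |R1  (J1 effort already set via bond 3)
b2 |R2  (0-jn J1 has e-setter on 3)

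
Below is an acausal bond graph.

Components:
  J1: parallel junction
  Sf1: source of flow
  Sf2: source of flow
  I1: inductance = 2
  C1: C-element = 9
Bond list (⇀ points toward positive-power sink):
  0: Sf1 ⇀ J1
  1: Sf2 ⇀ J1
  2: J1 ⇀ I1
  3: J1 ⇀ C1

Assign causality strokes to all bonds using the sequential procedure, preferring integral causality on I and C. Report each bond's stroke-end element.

bond 0 stroke at Sf1  (Sf1 (Sf) sets flow on bond)
bond 1 stroke at Sf2  (Sf2 fixes flow; stroke at Sf2)
bond 2 stroke at I1  (I1: I, integral causality)
bond 3 stroke at J1  (J1: last free bond brings effort in)

bond 0 stroke→Sf1
bond 1 stroke→Sf2
bond 2 stroke→I1
bond 3 stroke→J1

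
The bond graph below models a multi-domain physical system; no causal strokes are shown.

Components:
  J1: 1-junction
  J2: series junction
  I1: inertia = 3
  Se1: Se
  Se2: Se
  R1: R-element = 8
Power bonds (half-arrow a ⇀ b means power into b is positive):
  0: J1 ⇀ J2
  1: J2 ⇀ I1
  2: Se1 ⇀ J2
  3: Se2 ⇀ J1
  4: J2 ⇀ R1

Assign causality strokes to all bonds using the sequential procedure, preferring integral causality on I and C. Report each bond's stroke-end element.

bond 0 →J2
bond 1 →I1
bond 2 →J2
bond 3 →J1
bond 4 →J2

β2 stroke→J2  (Se1 (Se) sets effort on bond)
β3 stroke→J1  (Se2 (Se) sets effort on bond)
β0 stroke→J2  (only one flow-in slot at J1)
β1 stroke→I1  (I1: I, integral causality)
β4 stroke→J2  (1-jn J2 has f-setter on 1)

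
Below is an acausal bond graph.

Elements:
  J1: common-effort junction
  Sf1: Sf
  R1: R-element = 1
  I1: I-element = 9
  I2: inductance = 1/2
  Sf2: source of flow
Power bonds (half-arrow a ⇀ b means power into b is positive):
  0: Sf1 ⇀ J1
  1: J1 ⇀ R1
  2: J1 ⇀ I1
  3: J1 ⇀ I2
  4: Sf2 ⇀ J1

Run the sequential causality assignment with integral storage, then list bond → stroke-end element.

#0 stroke at Sf1  (Sf1 (Sf) sets flow on bond)
#4 stroke at Sf2  (Sf2 fixes flow; stroke at Sf2)
#2 stroke at I1  (I1 outputs flow p/I1)
#3 stroke at I2  (I2: I, integral causality)
#1 stroke at J1  (J1 needs exactly one e-in)

b0 stroke→Sf1
b1 stroke→J1
b2 stroke→I1
b3 stroke→I2
b4 stroke→Sf2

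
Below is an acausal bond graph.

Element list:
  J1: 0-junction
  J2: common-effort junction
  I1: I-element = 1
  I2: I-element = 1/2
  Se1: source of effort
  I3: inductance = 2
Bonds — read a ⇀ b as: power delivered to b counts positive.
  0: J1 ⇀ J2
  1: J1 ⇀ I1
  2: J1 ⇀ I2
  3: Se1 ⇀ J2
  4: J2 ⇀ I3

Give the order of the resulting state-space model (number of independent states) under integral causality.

3  (I1, I2, I3 all integral)

#3 →J2  (Se1 (Se) sets effort on bond)
#0 →J1  (J2 effort already set via bond 3)
#4 →I3  (J2: bond 3 brought effort, rest push out)
#1 →I1  (J1: bond 0 brought effort, rest push out)
#2 →I2  (0-jn J1 has e-setter on 0)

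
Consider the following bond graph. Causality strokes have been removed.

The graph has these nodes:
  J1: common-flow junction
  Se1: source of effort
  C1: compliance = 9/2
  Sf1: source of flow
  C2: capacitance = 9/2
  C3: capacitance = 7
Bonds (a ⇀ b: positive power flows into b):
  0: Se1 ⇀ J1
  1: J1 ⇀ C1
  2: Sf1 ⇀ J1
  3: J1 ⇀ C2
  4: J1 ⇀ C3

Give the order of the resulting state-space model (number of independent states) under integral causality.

3  (C1, C2, C3 all integral)

#0 stroke at J1  (Se1 fixes effort; stroke away)
#2 stroke at Sf1  (Sf1 fixes flow; stroke at Sf1)
#1 stroke at J1  (1-jn J1 has f-setter on 2)
#3 stroke at J1  (common-f at J1 fixed by 2)
#4 stroke at J1  (J1: bond 2 brought flow, rest push out)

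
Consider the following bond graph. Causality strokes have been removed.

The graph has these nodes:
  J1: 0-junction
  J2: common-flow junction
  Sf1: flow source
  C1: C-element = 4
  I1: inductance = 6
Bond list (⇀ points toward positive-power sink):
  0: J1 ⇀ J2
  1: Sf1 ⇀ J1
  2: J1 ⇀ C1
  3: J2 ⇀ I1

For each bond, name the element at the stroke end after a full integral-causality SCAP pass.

b1 stroke at Sf1  (Sf1 (Sf) sets flow on bond)
b2 stroke at J1  (C1: C, integral causality)
b0 stroke at J2  (0-jn J1 has e-setter on 2)
b3 stroke at I1  (only one flow-in slot at J2)

#0 stroke→J2
#1 stroke→Sf1
#2 stroke→J1
#3 stroke→I1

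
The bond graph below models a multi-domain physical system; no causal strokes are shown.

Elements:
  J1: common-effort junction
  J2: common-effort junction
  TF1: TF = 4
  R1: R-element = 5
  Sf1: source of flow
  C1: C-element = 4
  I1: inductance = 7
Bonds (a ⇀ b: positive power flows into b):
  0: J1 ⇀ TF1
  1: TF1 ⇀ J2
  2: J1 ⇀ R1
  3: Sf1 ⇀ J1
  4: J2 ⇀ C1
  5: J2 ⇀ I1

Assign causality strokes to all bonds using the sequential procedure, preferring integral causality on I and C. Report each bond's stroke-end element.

β3 stroke→Sf1  (Sf1 (Sf) sets flow on bond)
β4 stroke→J2  (prefer integral on C1)
β1 stroke→TF1  (J2 effort already set via bond 4)
β5 stroke→I1  (J2: bond 4 brought effort, rest push out)
β0 stroke→J1  (TF TF1: opposite of bond 1)
β2 stroke→R1  (0-jn J1 has e-setter on 0)

b0 stroke at J1
b1 stroke at TF1
b2 stroke at R1
b3 stroke at Sf1
b4 stroke at J2
b5 stroke at I1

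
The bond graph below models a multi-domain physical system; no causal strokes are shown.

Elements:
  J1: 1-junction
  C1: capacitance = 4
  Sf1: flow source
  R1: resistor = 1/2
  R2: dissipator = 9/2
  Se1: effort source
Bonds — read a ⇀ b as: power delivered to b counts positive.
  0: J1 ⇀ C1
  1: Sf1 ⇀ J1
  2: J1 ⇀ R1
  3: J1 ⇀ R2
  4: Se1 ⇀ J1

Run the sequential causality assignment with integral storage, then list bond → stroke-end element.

#1 →Sf1  (Sf1 fixes flow; stroke at Sf1)
#4 →J1  (source Se1 imposes e)
#0 →J1  (1-jn J1 has f-setter on 1)
#2 →J1  (common-f at J1 fixed by 1)
#3 →J1  (common-f at J1 fixed by 1)

b0 stroke at J1
b1 stroke at Sf1
b2 stroke at J1
b3 stroke at J1
b4 stroke at J1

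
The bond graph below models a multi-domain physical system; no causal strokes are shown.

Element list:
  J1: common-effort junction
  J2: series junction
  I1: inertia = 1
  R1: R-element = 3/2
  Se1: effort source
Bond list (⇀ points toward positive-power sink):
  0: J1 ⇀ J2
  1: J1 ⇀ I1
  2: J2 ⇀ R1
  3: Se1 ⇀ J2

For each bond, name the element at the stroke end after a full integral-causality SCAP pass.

#3 |J2  (Se1: effort source, stroke at far end)
#1 |I1  (prefer integral on I1)
#0 |J1  (only one effort-in slot at J1)
#2 |J2  (1-jn J2 has f-setter on 0)

#0 |J1
#1 |I1
#2 |J2
#3 |J2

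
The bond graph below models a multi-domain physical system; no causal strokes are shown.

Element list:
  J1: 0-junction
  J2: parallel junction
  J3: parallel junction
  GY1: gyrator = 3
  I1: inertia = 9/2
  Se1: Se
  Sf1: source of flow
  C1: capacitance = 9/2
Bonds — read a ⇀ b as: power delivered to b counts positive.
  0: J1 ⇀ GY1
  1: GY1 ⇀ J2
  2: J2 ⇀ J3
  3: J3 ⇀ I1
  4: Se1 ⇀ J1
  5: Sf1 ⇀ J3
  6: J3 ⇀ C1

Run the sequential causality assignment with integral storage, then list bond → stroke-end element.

b4 stroke→J1  (source Se1 imposes e)
b5 stroke→Sf1  (source Sf1 imposes f)
b0 stroke→GY1  (0-jn J1 has e-setter on 4)
b1 stroke→GY1  (GY1: gyrator matches bond 0)
b2 stroke→J2  (J2 needs exactly one e-in)
b3 stroke→I1  (prefer integral on I1)
b6 stroke→J3  (closing 0-jn rule on J3)

bond 0 →GY1
bond 1 →GY1
bond 2 →J2
bond 3 →I1
bond 4 →J1
bond 5 →Sf1
bond 6 →J3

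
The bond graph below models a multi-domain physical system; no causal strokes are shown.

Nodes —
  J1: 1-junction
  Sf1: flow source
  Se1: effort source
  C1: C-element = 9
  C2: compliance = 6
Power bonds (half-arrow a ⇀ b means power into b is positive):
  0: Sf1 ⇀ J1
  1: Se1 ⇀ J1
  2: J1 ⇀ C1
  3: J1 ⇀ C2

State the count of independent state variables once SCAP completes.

#0 stroke at Sf1  (source Sf1 imposes f)
#1 stroke at J1  (Se1 (Se) sets effort on bond)
#2 stroke at J1  (J1: bond 0 brought flow, rest push out)
#3 stroke at J1  (1-jn J1 has f-setter on 0)

2  (C1, C2 all integral)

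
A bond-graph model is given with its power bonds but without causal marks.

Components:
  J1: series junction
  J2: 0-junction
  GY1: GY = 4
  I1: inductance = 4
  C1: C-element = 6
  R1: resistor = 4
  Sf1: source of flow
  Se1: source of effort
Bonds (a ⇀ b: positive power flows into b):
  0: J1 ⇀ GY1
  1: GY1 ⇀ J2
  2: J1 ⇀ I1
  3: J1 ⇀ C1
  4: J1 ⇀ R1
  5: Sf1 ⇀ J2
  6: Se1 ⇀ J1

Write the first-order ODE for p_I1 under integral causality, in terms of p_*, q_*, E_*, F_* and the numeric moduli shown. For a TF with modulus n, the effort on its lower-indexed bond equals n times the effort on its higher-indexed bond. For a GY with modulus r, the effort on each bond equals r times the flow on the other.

dp_I1/dt = E_Se1 + 4*F_Sf1 - p_I1 - q_C1/6

#5 |Sf1  (source Sf1 imposes f)
#6 |J1  (source Se1 imposes e)
#1 |J2  (only one effort-in slot at J2)
#0 |J1  (GY GY1: same side as bond 1)
#2 |I1  (I1 outputs flow p/I1)
#3 |J1  (J1 flow already set via bond 2)
#4 |J1  (1-jn J1 has f-setter on 2)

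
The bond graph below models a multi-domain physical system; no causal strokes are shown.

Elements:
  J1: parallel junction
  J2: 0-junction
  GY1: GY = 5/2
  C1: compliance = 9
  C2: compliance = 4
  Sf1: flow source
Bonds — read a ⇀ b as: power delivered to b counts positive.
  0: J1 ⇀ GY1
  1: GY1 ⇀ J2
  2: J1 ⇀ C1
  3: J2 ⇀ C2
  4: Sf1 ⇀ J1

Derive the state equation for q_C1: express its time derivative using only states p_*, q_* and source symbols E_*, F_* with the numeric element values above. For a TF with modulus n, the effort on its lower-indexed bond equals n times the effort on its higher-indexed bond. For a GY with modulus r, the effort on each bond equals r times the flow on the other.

dq_C1/dt = F_Sf1 - q_C2/10

β4 |Sf1  (Sf1 fixes flow; stroke at Sf1)
β2 |J1  (C1 outputs effort q/C1)
β0 |GY1  (J1: bond 2 brought effort, rest push out)
β1 |GY1  (GY GY1: same side as bond 0)
β3 |J2  (J2: last free bond brings effort in)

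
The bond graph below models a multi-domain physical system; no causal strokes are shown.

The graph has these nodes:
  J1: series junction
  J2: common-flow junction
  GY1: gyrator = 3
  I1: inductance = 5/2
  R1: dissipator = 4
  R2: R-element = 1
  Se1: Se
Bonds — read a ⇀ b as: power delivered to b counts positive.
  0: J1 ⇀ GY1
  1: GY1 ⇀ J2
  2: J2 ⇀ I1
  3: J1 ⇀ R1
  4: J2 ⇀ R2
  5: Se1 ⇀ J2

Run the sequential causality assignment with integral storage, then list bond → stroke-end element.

#0 →J1
#1 →J2
#2 →I1
#3 →R1
#4 →J2
#5 →J2

bond 5 stroke→J2  (source Se1 imposes e)
bond 2 stroke→I1  (prefer integral on I1)
bond 1 stroke→J2  (common-f at J2 fixed by 2)
bond 4 stroke→J2  (common-f at J2 fixed by 2)
bond 0 stroke→J1  (GY GY1: same side as bond 1)
bond 3 stroke→R1  (closing 1-jn rule on J1)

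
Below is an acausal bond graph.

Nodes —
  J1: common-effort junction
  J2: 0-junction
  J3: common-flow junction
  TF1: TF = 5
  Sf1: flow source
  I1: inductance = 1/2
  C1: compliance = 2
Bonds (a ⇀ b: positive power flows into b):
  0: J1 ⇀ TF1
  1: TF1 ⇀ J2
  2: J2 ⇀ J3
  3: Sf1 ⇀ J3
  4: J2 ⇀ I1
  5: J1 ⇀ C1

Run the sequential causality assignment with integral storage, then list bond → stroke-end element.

β3 |Sf1  (source Sf1 imposes f)
β2 |J3  (J3: bond 3 brought flow, rest push out)
β4 |I1  (I1: I, integral causality)
β1 |J2  (closing 0-jn rule on J2)
β0 |TF1  (TF1: transformer flips bond 1)
β5 |J1  (J1 needs exactly one e-in)

bond 0 stroke at TF1
bond 1 stroke at J2
bond 2 stroke at J3
bond 3 stroke at Sf1
bond 4 stroke at I1
bond 5 stroke at J1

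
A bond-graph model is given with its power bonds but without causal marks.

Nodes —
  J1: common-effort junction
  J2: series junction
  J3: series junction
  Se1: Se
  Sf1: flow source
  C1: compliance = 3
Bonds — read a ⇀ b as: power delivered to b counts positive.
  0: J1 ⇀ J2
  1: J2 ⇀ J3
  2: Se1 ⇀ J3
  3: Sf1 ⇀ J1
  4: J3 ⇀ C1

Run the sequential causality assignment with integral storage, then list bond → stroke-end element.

#0 stroke at J1
#1 stroke at J2
#2 stroke at J3
#3 stroke at Sf1
#4 stroke at J3

b2 |J3  (Se1 fixes effort; stroke away)
b3 |Sf1  (Sf1 (Sf) sets flow on bond)
b0 |J1  (only one effort-in slot at J1)
b1 |J2  (J2: bond 0 brought flow, rest push out)
b4 |J3  (1-jn J3 has f-setter on 1)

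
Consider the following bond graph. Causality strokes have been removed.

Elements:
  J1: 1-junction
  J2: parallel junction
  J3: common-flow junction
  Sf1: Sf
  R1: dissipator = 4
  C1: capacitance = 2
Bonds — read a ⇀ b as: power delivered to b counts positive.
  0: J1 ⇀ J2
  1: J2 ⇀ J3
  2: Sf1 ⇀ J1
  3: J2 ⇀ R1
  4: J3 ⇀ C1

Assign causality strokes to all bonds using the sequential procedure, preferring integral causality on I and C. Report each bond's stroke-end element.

β0 |J1
β1 |J2
β2 |Sf1
β3 |R1
β4 |J3

b2 stroke at Sf1  (Sf1 fixes flow; stroke at Sf1)
b0 stroke at J1  (1-jn J1 has f-setter on 2)
b4 stroke at J3  (prefer integral on C1)
b1 stroke at J2  (only one flow-in slot at J3)
b3 stroke at R1  (J2: bond 1 brought effort, rest push out)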